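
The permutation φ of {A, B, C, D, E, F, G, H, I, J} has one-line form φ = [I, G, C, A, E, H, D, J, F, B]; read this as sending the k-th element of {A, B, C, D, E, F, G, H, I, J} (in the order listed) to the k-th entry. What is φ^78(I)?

Tracing I → F → … returns to I after 8 steps, so I lies in an 8-cycle (A, I, F, H, J, B, G, D).
On an 8-cycle, φ^8 is the identity, so φ^78 = φ^6 there (78 ≡ 6 mod 8).
Advancing 6 steps from I: I → F → H → J → B → G → D.

D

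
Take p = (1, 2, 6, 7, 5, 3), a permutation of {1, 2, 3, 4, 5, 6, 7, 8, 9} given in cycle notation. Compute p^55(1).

2

1 lies in the 6-cycle (1, 2, 6, 7, 5, 3).
Since the cycle has length 6, p^55 acts on it the same as p^1 (55 mod 6 = 1).
Advancing 1 step from 1: 1 → 2.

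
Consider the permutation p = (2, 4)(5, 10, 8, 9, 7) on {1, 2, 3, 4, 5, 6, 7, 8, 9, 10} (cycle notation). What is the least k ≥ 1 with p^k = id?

The disjoint cycles have lengths 5, 2, 1, 1, 1.
The order of p is the least common multiple of its cycle lengths: lcm(5, 2) = 10.

10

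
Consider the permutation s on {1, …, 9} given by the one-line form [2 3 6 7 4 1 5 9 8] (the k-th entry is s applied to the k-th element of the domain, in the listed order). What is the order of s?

Decomposing into disjoint cycles gives cycle lengths 4, 3, 2.
Since disjoint cycles commute, ord(s) = lcm(4, 3, 2) = 12.

12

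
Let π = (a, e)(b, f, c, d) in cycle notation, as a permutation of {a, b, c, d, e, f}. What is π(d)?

Within (b, f, c, d), d ↦ b.

b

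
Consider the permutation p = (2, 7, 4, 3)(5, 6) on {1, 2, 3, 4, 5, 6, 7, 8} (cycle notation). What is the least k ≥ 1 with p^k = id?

4

The disjoint cycles have lengths 4, 2, 1, 1.
Since disjoint cycles commute, ord(p) = lcm(4, 2) = 4.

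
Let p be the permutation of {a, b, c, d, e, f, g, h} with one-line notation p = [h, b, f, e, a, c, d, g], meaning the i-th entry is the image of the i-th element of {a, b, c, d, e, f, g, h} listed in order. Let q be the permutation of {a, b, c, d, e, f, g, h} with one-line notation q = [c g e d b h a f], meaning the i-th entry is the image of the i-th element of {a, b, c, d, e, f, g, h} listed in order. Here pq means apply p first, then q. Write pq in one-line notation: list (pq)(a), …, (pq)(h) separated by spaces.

f g h b c e d a

(pq)(x) = q(p(x)). Computing each image: q(p(a)) = q(h) = f, q(p(b)) = q(b) = g, q(p(c)) = q(f) = h, q(p(d)) = q(e) = b, q(p(e)) = q(a) = c, q(p(f)) = q(c) = e, q(p(g)) = q(d) = d, q(p(h)) = q(g) = a.
Hence pq = [f g h b c e d a].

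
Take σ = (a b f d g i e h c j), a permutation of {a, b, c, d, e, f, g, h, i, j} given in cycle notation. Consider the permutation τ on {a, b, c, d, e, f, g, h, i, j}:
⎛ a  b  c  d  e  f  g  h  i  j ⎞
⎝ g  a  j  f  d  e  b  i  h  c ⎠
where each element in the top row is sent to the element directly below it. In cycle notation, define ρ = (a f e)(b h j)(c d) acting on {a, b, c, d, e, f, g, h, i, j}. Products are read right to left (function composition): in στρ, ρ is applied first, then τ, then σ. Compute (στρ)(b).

e

Apply the permutations in order: ρ(b) = h, then τ(h) = i, then σ(i) = e. So (στρ)(b) = e.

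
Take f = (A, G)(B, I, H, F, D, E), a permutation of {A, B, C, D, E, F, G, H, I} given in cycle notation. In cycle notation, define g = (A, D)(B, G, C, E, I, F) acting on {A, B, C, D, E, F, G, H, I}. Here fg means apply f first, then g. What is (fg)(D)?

I

First apply f: f(D) = E, then g(E) = I. Thus (fg)(D) = I.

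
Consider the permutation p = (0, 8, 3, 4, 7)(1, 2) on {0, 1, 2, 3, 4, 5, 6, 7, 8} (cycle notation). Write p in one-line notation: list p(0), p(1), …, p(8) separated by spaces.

8 2 1 4 7 5 6 0 3

Reading each image from the cycles: 0→8, 1→2, 2→1, 3→4, 4→7, 5→5, 6→6, 7→0, 8→3.
Listing these in domain order gives 8 2 1 4 7 5 6 0 3.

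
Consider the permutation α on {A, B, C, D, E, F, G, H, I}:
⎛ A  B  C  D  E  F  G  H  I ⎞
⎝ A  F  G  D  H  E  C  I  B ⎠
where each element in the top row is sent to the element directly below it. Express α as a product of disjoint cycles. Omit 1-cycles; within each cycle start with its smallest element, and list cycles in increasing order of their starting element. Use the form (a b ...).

From B: B → F → E → H → I → B, closing the cycle (B F E H I).
Continuing from each remaining unvisited element yields (B F E H I)(C G).

(B F E H I)(C G)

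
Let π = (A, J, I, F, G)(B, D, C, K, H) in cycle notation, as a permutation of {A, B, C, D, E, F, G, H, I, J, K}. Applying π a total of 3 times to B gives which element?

B lies in the 5-cycle (B, D, C, K, H).
Advancing 3 steps from B: B → D → C → K.

K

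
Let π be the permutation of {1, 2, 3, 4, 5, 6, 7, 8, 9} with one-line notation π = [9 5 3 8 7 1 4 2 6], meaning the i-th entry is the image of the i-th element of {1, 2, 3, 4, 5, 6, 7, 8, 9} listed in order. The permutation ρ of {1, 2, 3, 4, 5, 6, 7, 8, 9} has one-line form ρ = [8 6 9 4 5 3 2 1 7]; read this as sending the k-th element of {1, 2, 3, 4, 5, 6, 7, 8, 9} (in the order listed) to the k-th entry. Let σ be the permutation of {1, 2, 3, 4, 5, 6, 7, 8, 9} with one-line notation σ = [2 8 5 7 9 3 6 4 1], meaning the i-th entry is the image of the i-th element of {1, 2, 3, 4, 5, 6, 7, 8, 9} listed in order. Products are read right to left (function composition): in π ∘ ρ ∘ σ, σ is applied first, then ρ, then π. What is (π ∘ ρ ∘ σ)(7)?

3

Apply the permutations in order: σ(7) = 6, then ρ(6) = 3, then π(3) = 3. So (π ∘ ρ ∘ σ)(7) = 3.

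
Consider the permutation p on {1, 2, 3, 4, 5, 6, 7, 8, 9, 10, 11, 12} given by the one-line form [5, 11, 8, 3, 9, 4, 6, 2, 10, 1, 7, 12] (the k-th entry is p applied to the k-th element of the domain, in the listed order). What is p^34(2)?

8

Tracing 2 → 11 → … returns to 2 after 7 steps, so 2 lies in a 7-cycle (2, 11, 7, 6, 4, 3, 8).
Since the cycle has length 7, p^34 acts on it the same as p^6 (34 mod 7 = 6).
Stepping 6 places around the cycle: 2 → 11 → 7 → 6 → 4 → 3 → 8.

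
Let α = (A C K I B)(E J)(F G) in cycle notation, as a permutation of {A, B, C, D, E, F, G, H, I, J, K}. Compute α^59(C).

C lies in the 5-cycle (A C K I B).
Since the cycle has length 5, α^59 acts on it the same as α^4 (59 mod 5 = 4).
Advancing 4 steps from C: C → K → I → B → A.

A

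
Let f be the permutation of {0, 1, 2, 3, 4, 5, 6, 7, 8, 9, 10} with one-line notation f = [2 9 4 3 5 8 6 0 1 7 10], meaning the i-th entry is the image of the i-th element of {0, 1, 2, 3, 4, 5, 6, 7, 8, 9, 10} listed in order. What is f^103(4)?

Tracing 4 → 5 → … returns to 4 after 8 steps, so 4 lies in an 8-cycle (0, 2, 4, 5, 8, 1, 9, 7).
Powers repeat with period 8 on this cycle, and 103 mod 8 = 7, so f^103(4) = f^7(4).
Advancing 7 steps from 4: 4 → 5 → 8 → 1 → 9 → 7 → 0 → 2.

2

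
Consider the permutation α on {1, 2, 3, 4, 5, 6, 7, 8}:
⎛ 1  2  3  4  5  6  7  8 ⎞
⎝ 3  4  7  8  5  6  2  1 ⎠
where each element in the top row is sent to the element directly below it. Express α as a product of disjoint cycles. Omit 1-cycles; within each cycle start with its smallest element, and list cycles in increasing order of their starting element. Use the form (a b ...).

(1 3 7 2 4 8)

From 1: 1 → 3 → 7 → 2 → 4 → 8 → 1, closing the cycle (1 3 7 2 4 8).
Continuing from each remaining unvisited element yields (1 3 7 2 4 8).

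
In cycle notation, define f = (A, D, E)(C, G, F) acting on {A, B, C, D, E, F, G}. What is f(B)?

B

B does not appear in any cycle of f, so it is a fixed point: f(B) = B.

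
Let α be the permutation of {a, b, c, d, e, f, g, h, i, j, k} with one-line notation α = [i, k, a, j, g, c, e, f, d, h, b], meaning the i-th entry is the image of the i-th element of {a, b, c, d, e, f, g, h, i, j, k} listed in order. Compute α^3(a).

Tracing a → i → … returns to a after 7 steps, so a lies in a 7-cycle (a i d j h f c).
Stepping 3 places around the cycle: a → i → d → j.

j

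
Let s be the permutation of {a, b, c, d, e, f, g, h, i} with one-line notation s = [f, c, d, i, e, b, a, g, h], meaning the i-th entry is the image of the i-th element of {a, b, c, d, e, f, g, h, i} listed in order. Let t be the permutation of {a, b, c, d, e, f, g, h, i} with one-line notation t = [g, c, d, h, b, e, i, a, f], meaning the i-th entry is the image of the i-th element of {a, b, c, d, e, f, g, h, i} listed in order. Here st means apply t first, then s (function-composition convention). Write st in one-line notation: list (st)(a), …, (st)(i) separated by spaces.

Chase each element through t then s: a → g → a; b → c → d; c → d → i; d → h → g; e → b → c; f → e → e; g → i → h; h → a → f; i → f → b.
So st in one-line form is a d i g c e h f b.

a d i g c e h f b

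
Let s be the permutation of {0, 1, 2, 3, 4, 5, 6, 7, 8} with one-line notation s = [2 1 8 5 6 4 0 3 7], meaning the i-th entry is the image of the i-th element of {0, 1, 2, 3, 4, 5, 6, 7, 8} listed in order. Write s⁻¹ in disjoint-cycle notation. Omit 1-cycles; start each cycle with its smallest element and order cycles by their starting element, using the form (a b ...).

First write s in disjoint cycles: (0 2 8 7 3 5 4 6).
The inverse reverses every cycle; in canonical form, s⁻¹ = (0 6 4 5 3 7 8 2).

(0 6 4 5 3 7 8 2)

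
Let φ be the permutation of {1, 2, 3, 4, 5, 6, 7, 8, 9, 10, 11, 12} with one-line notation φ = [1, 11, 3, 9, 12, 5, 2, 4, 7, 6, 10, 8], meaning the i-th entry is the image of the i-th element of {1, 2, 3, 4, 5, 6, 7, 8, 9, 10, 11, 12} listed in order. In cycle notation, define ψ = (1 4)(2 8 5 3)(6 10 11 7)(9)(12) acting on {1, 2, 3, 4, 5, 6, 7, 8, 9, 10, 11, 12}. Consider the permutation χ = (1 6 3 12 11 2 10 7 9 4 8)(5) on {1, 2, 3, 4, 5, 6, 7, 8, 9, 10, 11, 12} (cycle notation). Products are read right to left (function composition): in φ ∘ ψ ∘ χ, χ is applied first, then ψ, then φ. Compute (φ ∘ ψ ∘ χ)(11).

4

(φ ∘ ψ ∘ χ)(11) = φ(ψ(χ(11))). χ(11) = 2, then ψ(2) = 8, then φ(8) = 4, so the result is 4.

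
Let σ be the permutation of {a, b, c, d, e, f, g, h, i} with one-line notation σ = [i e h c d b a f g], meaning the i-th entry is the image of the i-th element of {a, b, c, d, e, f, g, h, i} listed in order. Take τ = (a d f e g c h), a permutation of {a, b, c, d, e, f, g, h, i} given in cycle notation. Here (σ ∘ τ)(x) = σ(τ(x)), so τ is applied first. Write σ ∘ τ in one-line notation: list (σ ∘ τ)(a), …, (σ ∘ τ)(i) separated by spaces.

c e f b a d h i g

Chase each element through τ then σ: a → d → c; b → b → e; c → h → f; d → f → b; e → g → a; f → e → d; g → c → h; h → a → i; i → i → g.
Collecting the images, σ ∘ τ = [c e f b a d h i g].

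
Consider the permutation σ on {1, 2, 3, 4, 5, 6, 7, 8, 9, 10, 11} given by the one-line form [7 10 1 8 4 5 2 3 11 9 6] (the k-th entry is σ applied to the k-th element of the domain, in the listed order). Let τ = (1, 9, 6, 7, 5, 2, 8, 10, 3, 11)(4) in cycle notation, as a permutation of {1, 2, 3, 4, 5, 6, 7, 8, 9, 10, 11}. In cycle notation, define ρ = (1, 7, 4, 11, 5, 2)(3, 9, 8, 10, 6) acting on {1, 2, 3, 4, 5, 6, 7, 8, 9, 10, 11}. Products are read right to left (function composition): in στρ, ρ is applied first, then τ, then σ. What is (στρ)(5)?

Apply the permutations in order: ρ(5) = 2, then τ(2) = 8, then σ(8) = 3. So (στρ)(5) = 3.

3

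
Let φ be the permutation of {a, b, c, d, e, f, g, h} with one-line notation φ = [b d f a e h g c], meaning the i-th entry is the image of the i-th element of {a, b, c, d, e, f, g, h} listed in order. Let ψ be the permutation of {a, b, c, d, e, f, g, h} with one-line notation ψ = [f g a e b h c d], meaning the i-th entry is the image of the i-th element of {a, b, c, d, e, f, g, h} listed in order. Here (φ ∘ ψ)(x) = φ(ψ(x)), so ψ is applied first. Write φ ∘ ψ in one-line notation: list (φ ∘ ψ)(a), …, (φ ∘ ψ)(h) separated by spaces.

h g b e d c f a

For each element, apply ψ then φ: a → f → h; b → g → g; c → a → b; d → e → e; e → b → d; f → h → c; g → c → f; h → d → a.
Collecting the images, φ ∘ ψ = [h g b e d c f a].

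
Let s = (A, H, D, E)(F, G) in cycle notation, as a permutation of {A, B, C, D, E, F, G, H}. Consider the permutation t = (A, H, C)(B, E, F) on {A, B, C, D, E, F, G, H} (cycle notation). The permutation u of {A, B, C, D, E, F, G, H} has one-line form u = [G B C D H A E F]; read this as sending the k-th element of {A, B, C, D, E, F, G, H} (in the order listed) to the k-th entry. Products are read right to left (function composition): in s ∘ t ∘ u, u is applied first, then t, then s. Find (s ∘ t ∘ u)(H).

B

Chase H: u(H) = F; t(F) = B; s(B) = B. Hence (s ∘ t ∘ u)(H) = B.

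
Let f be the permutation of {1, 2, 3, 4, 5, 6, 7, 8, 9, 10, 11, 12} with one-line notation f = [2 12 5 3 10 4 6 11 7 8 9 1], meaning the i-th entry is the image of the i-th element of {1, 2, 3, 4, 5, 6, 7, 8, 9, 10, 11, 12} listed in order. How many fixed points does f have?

0

No element satisfies f(x) = x, so there are 0 fixed points.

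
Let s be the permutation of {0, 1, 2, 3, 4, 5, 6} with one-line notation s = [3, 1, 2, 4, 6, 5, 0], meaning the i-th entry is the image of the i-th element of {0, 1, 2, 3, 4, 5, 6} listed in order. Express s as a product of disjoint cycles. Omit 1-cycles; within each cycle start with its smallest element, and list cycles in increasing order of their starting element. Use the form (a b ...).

Start at 0 and follow images: 0 → 3 → 4 → 6 → 0, giving the cycle (0 3 4 6).
Continuing from each remaining unvisited element yields (0 3 4 6).

(0 3 4 6)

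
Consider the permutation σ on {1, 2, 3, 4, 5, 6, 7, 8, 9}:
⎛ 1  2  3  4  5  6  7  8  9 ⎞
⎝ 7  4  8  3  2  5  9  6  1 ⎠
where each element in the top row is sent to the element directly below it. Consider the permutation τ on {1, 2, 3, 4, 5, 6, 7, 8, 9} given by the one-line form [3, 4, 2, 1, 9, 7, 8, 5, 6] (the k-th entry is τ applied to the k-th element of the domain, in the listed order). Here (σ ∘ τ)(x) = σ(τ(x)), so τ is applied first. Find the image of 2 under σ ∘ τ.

τ(2) = 4, then σ(4) = 3; composing gives (σ ∘ τ)(2) = 3.

3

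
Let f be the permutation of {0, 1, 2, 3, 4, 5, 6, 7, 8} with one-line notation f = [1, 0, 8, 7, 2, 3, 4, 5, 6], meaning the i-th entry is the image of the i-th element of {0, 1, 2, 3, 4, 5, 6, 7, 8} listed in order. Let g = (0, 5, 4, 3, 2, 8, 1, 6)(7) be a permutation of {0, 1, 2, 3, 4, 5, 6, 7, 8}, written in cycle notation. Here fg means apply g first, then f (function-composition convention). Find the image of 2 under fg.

6

(fg)(2) = f(g(2)). g(2) = 8, then f(8) = 6. So (fg)(2) = 6.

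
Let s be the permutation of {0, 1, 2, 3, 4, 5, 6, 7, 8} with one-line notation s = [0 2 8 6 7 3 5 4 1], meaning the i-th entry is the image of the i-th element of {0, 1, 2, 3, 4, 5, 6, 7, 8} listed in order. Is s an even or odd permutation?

odd

In disjoint-cycle form the cycle lengths are 3, 3, 2, 1.
A cycle is odd iff its length is even; s has 1 even-length cycle, so sgn(s) = (−1)^1 and s is odd.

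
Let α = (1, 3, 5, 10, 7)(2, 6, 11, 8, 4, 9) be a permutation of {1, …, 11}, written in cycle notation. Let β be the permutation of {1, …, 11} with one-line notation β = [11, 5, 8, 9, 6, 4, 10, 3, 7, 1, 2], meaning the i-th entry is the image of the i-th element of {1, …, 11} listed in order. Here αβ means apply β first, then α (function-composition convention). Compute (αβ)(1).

8

First apply β: β(1) = 11, then α(11) = 8. Thus (αβ)(1) = 8.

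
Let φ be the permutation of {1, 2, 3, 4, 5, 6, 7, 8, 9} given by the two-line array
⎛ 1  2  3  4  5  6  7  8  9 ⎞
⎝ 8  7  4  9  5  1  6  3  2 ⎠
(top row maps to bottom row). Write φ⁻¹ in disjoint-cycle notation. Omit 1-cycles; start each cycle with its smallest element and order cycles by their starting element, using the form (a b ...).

First write φ in disjoint cycles: (1 8 3 4 9 2 7 6).
The inverse reverses every cycle; in canonical form, φ⁻¹ = (1 6 7 2 9 4 3 8).

(1 6 7 2 9 4 3 8)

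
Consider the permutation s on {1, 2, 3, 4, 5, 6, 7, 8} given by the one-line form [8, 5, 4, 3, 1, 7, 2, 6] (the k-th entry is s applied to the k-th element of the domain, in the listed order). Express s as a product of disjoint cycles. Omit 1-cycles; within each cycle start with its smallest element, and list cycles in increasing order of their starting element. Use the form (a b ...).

Iterating s from 1 gives 1 → 8 → 6 → 7 → 2 → 5 → 1; that is the 6-cycle (1 8 6 7 2 5).
Repeating from the next unused element and collecting all non-trivial cycles gives (1 8 6 7 2 5)(3 4).

(1 8 6 7 2 5)(3 4)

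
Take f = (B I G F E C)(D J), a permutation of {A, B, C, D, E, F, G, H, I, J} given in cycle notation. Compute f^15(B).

F

B lies in the 6-cycle (B I G F E C).
Powers repeat with period 6 on this cycle, and 15 mod 6 = 3, so f^15(B) = f^3(B).
Stepping 3 places around the cycle: B → I → G → F.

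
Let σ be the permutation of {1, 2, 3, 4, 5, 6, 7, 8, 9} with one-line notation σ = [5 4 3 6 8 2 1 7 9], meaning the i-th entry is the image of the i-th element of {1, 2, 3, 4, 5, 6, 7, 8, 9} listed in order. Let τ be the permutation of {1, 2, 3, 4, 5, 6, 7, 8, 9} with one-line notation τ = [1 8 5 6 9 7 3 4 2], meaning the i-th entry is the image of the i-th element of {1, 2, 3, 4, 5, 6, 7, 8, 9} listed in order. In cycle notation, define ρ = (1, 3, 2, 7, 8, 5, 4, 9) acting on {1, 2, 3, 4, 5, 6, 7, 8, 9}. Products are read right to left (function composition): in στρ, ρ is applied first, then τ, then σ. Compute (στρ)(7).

Apply the permutations in order: ρ(7) = 8, then τ(8) = 4, then σ(4) = 6. So (στρ)(7) = 6.

6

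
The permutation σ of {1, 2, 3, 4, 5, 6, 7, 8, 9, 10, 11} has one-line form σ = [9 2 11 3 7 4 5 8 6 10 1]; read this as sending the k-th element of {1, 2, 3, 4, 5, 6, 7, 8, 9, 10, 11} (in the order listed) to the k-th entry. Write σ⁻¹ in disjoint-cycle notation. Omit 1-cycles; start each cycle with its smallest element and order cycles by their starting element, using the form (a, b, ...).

First write σ in disjoint cycles: (1, 9, 6, 4, 3, 11)(5, 7).
Reversing each cycle (and rotating so the smallest element leads) gives σ⁻¹ = (1, 11, 3, 4, 6, 9)(5, 7).

(1, 11, 3, 4, 6, 9)(5, 7)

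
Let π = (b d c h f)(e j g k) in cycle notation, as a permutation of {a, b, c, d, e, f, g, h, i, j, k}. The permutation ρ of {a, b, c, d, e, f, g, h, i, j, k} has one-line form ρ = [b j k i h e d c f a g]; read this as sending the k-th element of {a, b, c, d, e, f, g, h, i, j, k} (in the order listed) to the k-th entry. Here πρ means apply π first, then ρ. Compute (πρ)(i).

f

(πρ)(i) = ρ(π(i)). π(i) = i, then ρ(i) = f. So (πρ)(i) = f.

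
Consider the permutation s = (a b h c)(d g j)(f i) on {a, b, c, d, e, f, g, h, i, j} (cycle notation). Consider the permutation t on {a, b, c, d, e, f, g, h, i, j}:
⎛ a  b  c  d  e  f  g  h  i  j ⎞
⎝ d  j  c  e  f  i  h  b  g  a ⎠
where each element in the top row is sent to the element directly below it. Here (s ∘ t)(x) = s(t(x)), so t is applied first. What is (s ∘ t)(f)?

(s ∘ t)(f) = s(t(f)). t(f) = i, then s(i) = f. So (s ∘ t)(f) = f.

f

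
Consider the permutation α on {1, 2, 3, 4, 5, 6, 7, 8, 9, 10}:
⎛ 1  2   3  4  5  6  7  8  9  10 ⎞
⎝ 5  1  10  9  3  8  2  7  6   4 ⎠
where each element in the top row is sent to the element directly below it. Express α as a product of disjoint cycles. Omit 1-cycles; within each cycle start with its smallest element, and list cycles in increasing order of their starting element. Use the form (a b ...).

(1 5 3 10 4 9 6 8 7 2)

Iterating α from 1 gives 1 → 5 → 3 → 10 → 4 → 9 → 6 → 8 → 7 → 2 → 1; that is the 10-cycle (1 5 3 10 4 9 6 8 7 2).
Repeating from the next unused element and collecting all non-trivial cycles gives (1 5 3 10 4 9 6 8 7 2).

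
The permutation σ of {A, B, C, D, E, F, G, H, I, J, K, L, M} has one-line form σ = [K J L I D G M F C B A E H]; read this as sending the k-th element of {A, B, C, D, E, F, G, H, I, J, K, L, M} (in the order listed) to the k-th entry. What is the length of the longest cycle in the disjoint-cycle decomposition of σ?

5

Decomposing into disjoint cycles gives (A, K)(B, J)(C, L, E, D, I)(F, G, M, H); the longest has length 5.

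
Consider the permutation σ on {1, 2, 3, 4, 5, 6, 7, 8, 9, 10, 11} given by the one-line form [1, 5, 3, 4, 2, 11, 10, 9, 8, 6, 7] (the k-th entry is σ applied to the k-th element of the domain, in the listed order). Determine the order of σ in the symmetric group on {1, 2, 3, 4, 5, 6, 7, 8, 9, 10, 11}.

Writing σ as disjoint cycles, the cycle lengths are 4, 2, 2, 1, 1, 1.
Since disjoint cycles commute, ord(σ) = lcm(4, 2, 2) = 4.

4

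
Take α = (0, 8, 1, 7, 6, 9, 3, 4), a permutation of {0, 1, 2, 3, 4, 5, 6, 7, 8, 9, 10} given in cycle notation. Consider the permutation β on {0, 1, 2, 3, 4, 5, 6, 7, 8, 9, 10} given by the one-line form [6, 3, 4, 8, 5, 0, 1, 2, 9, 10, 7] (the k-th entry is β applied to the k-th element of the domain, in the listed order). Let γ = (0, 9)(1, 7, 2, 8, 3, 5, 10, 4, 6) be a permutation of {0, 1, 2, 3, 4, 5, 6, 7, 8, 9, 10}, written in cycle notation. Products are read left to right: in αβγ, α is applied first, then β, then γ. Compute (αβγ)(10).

(αβγ)(10) = γ(β(α(10))). α(10) = 10, then β(10) = 7, then γ(7) = 2, so the result is 2.

2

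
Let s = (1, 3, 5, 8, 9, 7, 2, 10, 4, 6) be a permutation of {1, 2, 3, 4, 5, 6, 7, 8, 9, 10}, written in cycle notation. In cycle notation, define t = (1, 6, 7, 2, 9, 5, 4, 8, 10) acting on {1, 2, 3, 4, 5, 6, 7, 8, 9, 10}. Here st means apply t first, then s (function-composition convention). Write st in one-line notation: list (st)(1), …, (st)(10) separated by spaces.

(st)(x) = s(t(x)). Computing each image: s(t(1)) = s(6) = 1, s(t(2)) = s(9) = 7, s(t(3)) = s(3) = 5, s(t(4)) = s(8) = 9, s(t(5)) = s(4) = 6, s(t(6)) = s(7) = 2, s(t(7)) = s(2) = 10, s(t(8)) = s(10) = 4, s(t(9)) = s(5) = 8, s(t(10)) = s(1) = 3.
Hence st = [1 7 5 9 6 2 10 4 8 3].

1 7 5 9 6 2 10 4 8 3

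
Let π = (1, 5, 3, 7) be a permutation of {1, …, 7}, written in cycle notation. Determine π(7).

7 appears in (1, 5, 3, 7); the next entry (wrapping around) is 1.

1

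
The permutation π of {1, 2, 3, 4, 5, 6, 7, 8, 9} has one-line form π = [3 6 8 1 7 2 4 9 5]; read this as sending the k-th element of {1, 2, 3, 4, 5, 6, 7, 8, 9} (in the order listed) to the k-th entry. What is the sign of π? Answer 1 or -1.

In disjoint-cycle form the cycle lengths are 7, 2.
A cycle of length ℓ contributes ℓ−1 transpositions, so π is a product of 6 + 1 = 7 transpositions — odd.

-1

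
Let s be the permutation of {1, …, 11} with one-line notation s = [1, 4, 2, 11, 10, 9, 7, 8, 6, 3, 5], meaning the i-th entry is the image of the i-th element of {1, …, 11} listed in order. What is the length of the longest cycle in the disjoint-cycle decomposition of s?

6

Decomposing into disjoint cycles gives (2, 4, 11, 5, 10, 3)(6, 9); the longest has length 6.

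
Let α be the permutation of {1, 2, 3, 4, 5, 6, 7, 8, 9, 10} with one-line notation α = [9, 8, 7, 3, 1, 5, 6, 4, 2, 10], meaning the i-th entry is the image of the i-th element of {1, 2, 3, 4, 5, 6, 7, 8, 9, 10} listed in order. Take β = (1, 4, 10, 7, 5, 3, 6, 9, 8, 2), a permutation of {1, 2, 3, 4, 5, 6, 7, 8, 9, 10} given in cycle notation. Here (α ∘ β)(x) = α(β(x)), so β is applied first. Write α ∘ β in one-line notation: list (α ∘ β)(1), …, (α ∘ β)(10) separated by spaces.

3 9 5 10 7 2 1 8 4 6

(α ∘ β)(x) = α(β(x)). Computing each image: α(β(1)) = α(4) = 3, α(β(2)) = α(1) = 9, α(β(3)) = α(6) = 5, α(β(4)) = α(10) = 10, α(β(5)) = α(3) = 7, α(β(6)) = α(9) = 2, α(β(7)) = α(5) = 1, α(β(8)) = α(2) = 8, α(β(9)) = α(8) = 4, α(β(10)) = α(7) = 6.
Hence α ∘ β = [3 9 5 10 7 2 1 8 4 6].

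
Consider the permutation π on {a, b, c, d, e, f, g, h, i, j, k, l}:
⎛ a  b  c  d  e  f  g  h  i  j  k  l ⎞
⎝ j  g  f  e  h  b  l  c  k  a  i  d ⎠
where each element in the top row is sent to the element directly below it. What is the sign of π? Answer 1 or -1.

-1

In disjoint-cycle form the cycle lengths are 8, 2, 2.
A cycle of length ℓ contributes ℓ−1 transpositions, so π is a product of 7 + 1 + 1 = 9 transpositions — odd.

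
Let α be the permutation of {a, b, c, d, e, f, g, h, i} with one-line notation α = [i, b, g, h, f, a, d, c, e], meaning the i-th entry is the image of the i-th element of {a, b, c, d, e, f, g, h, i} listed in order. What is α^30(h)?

Tracing h → c → … returns to h after 4 steps, so h lies in a 4-cycle (c, g, d, h).
Since the cycle has length 4, α^30 acts on it the same as α^2 (30 mod 4 = 2).
Advancing 2 steps from h: h → c → g.

g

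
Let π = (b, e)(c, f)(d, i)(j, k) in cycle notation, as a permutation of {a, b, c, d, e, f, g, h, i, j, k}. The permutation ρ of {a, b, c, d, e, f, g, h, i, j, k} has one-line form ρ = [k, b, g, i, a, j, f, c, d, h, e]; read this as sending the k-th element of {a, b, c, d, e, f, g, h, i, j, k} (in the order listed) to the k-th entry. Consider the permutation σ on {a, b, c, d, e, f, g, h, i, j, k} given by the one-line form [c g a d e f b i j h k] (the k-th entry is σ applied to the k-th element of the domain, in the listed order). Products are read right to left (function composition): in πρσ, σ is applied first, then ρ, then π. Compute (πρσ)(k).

b

Apply the permutations in order: σ(k) = k, then ρ(k) = e, then π(e) = b. So (πρσ)(k) = b.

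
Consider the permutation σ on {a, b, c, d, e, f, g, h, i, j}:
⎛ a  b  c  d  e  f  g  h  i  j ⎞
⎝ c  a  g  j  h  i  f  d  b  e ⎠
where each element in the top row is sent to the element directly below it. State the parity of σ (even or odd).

even

In disjoint-cycle form the cycle lengths are 6, 4.
A cycle is odd iff its length is even; σ has 2 even-length cycles, so sgn(σ) = (−1)^2 and σ is even.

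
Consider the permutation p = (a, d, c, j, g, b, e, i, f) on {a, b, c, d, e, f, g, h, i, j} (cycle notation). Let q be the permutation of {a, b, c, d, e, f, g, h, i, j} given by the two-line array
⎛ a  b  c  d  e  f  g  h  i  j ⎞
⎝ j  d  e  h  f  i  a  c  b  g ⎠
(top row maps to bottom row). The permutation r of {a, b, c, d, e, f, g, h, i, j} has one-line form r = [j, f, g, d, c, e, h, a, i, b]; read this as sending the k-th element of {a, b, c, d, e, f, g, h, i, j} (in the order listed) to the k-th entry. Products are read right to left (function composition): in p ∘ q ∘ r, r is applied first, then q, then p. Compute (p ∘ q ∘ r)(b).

Chase b: r(b) = f; q(f) = i; p(i) = f. Hence (p ∘ q ∘ r)(b) = f.

f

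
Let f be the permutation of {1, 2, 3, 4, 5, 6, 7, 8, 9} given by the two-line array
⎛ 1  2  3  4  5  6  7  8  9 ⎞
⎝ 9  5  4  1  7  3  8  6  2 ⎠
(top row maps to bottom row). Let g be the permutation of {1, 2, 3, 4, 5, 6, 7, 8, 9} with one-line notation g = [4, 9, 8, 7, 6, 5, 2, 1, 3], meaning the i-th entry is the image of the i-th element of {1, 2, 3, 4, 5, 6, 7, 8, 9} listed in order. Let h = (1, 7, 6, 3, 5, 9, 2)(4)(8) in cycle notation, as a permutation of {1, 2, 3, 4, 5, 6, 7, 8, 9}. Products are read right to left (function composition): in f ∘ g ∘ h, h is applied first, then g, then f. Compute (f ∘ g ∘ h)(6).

Chase 6: h(6) = 3; g(3) = 8; f(8) = 6. Hence (f ∘ g ∘ h)(6) = 6.

6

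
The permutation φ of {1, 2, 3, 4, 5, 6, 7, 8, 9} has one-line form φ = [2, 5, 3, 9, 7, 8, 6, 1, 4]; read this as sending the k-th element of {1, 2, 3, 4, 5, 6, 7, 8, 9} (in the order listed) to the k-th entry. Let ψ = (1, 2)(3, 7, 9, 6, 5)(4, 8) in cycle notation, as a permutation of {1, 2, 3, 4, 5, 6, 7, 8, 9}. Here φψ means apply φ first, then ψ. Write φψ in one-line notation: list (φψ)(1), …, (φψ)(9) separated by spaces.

1 3 7 6 9 4 5 2 8

(φψ)(x) = ψ(φ(x)). Computing each image: ψ(φ(1)) = ψ(2) = 1, ψ(φ(2)) = ψ(5) = 3, ψ(φ(3)) = ψ(3) = 7, ψ(φ(4)) = ψ(9) = 6, ψ(φ(5)) = ψ(7) = 9, ψ(φ(6)) = ψ(8) = 4, ψ(φ(7)) = ψ(6) = 5, ψ(φ(8)) = ψ(1) = 2, ψ(φ(9)) = ψ(4) = 8.
Hence φψ = [1 3 7 6 9 4 5 2 8].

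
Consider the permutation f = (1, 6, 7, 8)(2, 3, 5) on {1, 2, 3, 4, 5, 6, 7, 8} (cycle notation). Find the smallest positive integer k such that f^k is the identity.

12

The disjoint cycles have lengths 4, 3, 1.
The order is lcm(4, 3) = 12.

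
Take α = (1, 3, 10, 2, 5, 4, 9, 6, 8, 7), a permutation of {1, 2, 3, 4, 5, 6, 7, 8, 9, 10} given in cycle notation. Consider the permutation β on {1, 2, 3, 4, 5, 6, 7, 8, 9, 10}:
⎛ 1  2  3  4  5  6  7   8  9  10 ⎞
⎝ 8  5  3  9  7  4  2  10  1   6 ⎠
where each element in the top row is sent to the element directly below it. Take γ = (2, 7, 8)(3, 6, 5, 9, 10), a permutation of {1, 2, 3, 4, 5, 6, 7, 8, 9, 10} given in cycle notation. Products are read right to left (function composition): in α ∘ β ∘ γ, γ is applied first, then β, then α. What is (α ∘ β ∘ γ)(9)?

8

Chase 9: γ(9) = 10; β(10) = 6; α(6) = 8. Hence (α ∘ β ∘ γ)(9) = 8.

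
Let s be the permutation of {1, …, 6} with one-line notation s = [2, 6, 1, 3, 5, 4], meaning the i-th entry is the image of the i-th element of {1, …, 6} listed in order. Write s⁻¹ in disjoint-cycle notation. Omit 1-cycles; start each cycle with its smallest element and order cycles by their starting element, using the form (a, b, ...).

(1, 3, 4, 6, 2)

The cycle decomposition of s is (1, 2, 6, 4, 3).
Reversing each cycle (and rotating so the smallest element leads) gives s⁻¹ = (1, 3, 4, 6, 2).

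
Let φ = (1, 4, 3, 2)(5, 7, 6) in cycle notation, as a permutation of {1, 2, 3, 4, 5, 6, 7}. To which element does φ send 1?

Within (1, 4, 3, 2), 1 ↦ 4.

4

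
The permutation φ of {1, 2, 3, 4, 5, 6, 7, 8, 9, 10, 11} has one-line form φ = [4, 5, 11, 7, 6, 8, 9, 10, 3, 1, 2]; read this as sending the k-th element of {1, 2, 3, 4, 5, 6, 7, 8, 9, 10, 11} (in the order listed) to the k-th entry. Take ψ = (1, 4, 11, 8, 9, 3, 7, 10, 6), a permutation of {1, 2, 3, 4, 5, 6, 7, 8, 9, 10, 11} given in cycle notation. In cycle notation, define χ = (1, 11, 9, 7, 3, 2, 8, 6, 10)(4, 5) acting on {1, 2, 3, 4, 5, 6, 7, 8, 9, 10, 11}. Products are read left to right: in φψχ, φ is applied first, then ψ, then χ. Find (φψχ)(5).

11

(φψχ)(5) = χ(ψ(φ(5))). φ(5) = 6, then ψ(6) = 1, then χ(1) = 11, so the result is 11.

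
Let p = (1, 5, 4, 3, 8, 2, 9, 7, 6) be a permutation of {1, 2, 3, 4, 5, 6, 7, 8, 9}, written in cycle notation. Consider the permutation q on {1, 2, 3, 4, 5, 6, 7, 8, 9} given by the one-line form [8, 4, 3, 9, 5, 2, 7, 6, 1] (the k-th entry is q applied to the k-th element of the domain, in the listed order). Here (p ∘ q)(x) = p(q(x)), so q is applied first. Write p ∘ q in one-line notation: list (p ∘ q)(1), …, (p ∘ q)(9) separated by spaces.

2 3 8 7 4 9 6 1 5

(p ∘ q)(x) = p(q(x)). Computing each image: p(q(1)) = p(8) = 2, p(q(2)) = p(4) = 3, p(q(3)) = p(3) = 8, p(q(4)) = p(9) = 7, p(q(5)) = p(5) = 4, p(q(6)) = p(2) = 9, p(q(7)) = p(7) = 6, p(q(8)) = p(6) = 1, p(q(9)) = p(1) = 5.
Hence p ∘ q = [2 3 8 7 4 9 6 1 5].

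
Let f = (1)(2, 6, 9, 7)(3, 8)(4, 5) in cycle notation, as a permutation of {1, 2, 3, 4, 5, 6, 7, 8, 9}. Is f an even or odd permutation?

odd

The cycle lengths are 4, 2, 2, 1.
A cycle is odd iff its length is even; f has 3 even-length cycles, so sgn(f) = (−1)^3 and f is odd.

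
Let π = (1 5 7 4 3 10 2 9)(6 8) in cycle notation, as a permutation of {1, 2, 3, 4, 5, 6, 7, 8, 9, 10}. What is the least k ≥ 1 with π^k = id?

The disjoint cycles have lengths 8, 2.
Since disjoint cycles commute, ord(π) = lcm(8, 2) = 8.

8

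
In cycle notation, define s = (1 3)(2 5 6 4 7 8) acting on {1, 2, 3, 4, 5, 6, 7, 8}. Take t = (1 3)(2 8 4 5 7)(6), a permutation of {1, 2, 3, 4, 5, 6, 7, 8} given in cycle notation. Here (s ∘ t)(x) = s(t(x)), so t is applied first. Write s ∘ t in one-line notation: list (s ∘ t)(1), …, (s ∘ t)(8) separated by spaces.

1 2 3 6 8 4 5 7

(s ∘ t)(x) = s(t(x)). Computing each image: s(t(1)) = s(3) = 1, s(t(2)) = s(8) = 2, s(t(3)) = s(1) = 3, s(t(4)) = s(5) = 6, s(t(5)) = s(7) = 8, s(t(6)) = s(6) = 4, s(t(7)) = s(2) = 5, s(t(8)) = s(4) = 7.
Hence s ∘ t = [1 2 3 6 8 4 5 7].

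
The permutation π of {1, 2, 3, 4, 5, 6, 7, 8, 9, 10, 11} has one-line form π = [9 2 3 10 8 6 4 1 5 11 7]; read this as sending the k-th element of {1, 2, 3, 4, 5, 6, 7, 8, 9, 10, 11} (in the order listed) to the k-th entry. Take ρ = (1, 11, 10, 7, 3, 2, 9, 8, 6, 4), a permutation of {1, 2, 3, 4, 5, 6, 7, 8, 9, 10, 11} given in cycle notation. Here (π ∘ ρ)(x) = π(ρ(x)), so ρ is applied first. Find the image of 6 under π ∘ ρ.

(π ∘ ρ)(6) = π(ρ(6)). ρ(6) = 4, then π(4) = 10. So (π ∘ ρ)(6) = 10.

10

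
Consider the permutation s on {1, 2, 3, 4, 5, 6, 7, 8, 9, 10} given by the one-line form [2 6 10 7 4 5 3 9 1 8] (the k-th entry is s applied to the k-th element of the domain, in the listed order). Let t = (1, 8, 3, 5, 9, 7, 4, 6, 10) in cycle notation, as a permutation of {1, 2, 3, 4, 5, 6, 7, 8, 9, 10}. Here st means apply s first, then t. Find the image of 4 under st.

s(4) = 7, then t(7) = 4; composing gives (st)(4) = 4.

4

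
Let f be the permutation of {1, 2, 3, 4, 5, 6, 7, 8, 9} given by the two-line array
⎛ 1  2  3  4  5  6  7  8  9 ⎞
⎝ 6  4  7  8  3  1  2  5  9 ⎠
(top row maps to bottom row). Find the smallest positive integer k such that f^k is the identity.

6

Writing f as disjoint cycles, the cycle lengths are 6, 2, 1.
The order is lcm(6, 2) = 6.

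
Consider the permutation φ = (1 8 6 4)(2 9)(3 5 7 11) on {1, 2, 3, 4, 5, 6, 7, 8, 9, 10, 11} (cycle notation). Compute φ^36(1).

1 lies in the 4-cycle (1 8 6 4).
Since the cycle has length 4, φ^36 acts on it the same as φ^0 (36 mod 4 = 0).
So φ^36(1) = 1.

1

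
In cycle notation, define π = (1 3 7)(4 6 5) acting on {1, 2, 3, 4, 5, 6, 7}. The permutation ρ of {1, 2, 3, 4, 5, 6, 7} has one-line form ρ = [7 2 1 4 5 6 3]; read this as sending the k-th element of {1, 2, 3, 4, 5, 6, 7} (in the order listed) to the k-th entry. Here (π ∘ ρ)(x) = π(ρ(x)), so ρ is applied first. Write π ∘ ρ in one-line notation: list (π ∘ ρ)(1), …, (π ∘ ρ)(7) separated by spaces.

1 2 3 6 4 5 7

(π ∘ ρ)(x) = π(ρ(x)). Computing each image: π(ρ(1)) = π(7) = 1, π(ρ(2)) = π(2) = 2, π(ρ(3)) = π(1) = 3, π(ρ(4)) = π(4) = 6, π(ρ(5)) = π(5) = 4, π(ρ(6)) = π(6) = 5, π(ρ(7)) = π(3) = 7.
Hence π ∘ ρ = [1 2 3 6 4 5 7].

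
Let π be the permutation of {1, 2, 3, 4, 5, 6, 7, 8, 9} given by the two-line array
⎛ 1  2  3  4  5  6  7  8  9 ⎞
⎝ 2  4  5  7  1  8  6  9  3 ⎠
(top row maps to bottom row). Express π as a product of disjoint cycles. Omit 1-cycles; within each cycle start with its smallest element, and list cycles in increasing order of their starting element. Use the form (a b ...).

(1 2 4 7 6 8 9 3 5)

Start at 1 and follow images: 1 → 2 → 4 → 7 → 6 → 8 → 9 → 3 → 5 → 1, giving the cycle (1 2 4 7 6 8 9 3 5).
Continuing from each remaining unvisited element yields (1 2 4 7 6 8 9 3 5).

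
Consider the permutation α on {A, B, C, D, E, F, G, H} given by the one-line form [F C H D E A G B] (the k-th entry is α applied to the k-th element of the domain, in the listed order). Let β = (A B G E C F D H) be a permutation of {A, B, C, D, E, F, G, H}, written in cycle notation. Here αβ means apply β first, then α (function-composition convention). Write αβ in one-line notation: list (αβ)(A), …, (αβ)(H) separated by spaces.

C G A B H D E F

(αβ)(x) = α(β(x)). Computing each image: α(β(A)) = α(B) = C, α(β(B)) = α(G) = G, α(β(C)) = α(F) = A, α(β(D)) = α(H) = B, α(β(E)) = α(C) = H, α(β(F)) = α(D) = D, α(β(G)) = α(E) = E, α(β(H)) = α(A) = F.
Hence αβ = [C G A B H D E F].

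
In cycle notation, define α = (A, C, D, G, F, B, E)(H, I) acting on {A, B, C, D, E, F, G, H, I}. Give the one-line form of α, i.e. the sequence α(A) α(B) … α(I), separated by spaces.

Each element maps to the next entry in its cycle (wrapping to the front): A→C, B→E, C→D, D→G, E→A, F→B, G→F, H→I, I→H.
So the one-line form is C E D G A B F I H.

C E D G A B F I H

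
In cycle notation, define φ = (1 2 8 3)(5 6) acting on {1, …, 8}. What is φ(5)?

In the cycle (5 6), 5 is followed by 6, so φ(5) = 6.

6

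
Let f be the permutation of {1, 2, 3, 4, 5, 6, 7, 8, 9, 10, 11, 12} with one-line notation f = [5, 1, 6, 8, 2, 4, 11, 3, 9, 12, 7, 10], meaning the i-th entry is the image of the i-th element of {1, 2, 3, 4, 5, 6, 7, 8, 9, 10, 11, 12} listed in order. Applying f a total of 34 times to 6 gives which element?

Tracing 6 → 4 → … returns to 6 after 4 steps, so 6 lies in a 4-cycle (3, 6, 4, 8).
Since the cycle has length 4, f^34 acts on it the same as f^2 (34 mod 4 = 2).
Stepping 2 places around the cycle: 6 → 4 → 8.

8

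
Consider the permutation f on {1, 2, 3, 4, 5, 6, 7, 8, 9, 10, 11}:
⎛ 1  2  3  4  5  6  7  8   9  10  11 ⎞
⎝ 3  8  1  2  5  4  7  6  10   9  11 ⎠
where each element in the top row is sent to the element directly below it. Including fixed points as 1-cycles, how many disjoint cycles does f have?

The cycle decomposition is (1, 3)(2, 8, 6, 4)(5)(7)(9, 10)(11), which has 6 cycles (counting 1-cycles).

6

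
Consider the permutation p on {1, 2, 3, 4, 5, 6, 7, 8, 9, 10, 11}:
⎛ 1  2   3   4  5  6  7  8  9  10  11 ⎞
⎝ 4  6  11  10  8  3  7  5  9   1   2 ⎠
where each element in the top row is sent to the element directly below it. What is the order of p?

12

Writing p as disjoint cycles, the cycle lengths are 4, 3, 2, 1, 1.
The order of p is the least common multiple of its cycle lengths: lcm(4, 3, 2) = 12.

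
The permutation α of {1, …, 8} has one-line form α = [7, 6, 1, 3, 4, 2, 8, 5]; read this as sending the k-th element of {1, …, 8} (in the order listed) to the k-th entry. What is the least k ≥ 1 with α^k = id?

6

Decomposing into disjoint cycles gives cycle lengths 6, 2.
The order is lcm(6, 2) = 6.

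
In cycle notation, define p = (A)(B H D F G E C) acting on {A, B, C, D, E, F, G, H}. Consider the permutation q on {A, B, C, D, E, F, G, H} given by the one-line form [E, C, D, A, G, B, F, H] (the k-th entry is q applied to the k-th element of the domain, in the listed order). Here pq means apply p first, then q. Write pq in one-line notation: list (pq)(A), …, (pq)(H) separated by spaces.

Chase each element through p then q: A → A → E; B → H → H; C → B → C; D → F → B; E → C → D; F → G → F; G → E → G; H → D → A.
Collecting the images, pq = [E H C B D F G A].

E H C B D F G A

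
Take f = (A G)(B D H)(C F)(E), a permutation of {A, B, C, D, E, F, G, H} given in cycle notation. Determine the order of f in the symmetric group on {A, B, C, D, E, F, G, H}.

The disjoint cycles have lengths 3, 2, 2, 1.
The order of f is the least common multiple of its cycle lengths: lcm(3, 2, 2) = 6.

6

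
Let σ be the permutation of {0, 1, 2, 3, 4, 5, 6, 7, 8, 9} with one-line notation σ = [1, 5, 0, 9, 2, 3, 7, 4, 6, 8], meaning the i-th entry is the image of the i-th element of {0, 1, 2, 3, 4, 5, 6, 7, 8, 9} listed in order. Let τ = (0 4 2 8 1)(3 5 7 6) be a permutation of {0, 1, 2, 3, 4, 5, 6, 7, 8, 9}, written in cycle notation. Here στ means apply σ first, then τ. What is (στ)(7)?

2

First apply σ: σ(7) = 4, then τ(4) = 2. Thus (στ)(7) = 2.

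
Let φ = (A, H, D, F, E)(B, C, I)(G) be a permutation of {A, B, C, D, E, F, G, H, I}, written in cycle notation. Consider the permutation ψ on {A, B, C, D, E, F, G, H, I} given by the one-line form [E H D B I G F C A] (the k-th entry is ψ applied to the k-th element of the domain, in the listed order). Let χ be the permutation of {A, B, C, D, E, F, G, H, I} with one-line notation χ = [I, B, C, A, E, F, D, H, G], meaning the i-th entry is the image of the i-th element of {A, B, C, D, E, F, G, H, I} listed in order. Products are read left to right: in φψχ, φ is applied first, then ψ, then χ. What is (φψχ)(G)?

Chase G: φ(G) = G; ψ(G) = F; χ(F) = F. Hence (φψχ)(G) = F.

F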